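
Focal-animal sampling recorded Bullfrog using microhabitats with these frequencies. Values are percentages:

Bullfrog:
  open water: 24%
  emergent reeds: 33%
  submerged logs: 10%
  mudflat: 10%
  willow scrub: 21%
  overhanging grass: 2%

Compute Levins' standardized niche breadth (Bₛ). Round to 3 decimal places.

Convert percentages to proportions (divide by 100).
Σpᵢ² = 0.24² + 0.33² + 0.10² + 0.10² + 0.21² + 0.02² = 0.0576 + 0.1089 + 0.0100 + 0.0100 + 0.0441 + 0.0004 = 0.2310
B = 1 / 0.2310 = 4.32900
Bₛ = (B − 1)/(n − 1) = (4.32900 − 1)/(6 − 1) = 3.32900/5 = 0.66580

0.666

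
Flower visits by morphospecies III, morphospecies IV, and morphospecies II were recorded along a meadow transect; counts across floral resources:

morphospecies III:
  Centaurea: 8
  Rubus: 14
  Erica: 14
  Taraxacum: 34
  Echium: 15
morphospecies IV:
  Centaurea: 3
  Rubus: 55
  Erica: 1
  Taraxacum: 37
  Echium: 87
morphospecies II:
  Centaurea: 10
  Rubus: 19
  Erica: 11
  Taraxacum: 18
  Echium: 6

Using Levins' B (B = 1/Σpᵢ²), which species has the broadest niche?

morphospecies II

Proportions for morphospecies III (n=85): 8/85=0.0941, 14/85=0.1647, 14/85=0.1647, 34/85=0.4000, 15/85=0.1765
Proportions for morphospecies IV (n=183): 3/183=0.0164, 55/183=0.3005, 1/183=0.0055, 37/183=0.2022, 87/183=0.4754
Proportions for morphospecies II (n=64): 10/64=0.1563, 19/64=0.2969, 11/64=0.1719, 18/64=0.2813, 6/64=0.0938
Σp_IIIᵢ² = 0.0941² + 0.1647² + 0.1647² + 0.4000² + 0.1765² = 0.008855 + 0.027126 + 0.027126 + 0.160000 + 0.031152 = 0.254259
B_III = 1 / 0.254259 = 3.9330
Σp_IVᵢ² = 0.0164² + 0.3005² + 0.0055² + 0.2022² + 0.4754² = 0.000269 + 0.090300 + 0.000030 + 0.040885 + 0.226005 = 0.357489
B_IV = 1 / 0.357489 = 2.7973
Σp_IIᵢ² = 0.1563² + 0.2969² + 0.1719² + 0.2813² + 0.0938² = 0.024430 + 0.088150 + 0.029550 + 0.079130 + 0.008798 = 0.230058
B_II = 1 / 0.230058 = 4.3467
Highest B → broadest niche (most generalist): morphospecies II (B = 4.35).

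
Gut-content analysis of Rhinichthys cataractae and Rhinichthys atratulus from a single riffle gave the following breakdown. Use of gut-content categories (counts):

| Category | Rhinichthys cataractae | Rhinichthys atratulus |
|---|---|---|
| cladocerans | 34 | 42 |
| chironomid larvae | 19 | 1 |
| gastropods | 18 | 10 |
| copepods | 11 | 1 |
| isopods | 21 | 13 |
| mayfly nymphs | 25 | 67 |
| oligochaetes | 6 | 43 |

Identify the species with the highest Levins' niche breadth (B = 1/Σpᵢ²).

Rhinichthys cataractae

Proportions for Rhinichthys cataractae (n=134): 34/134=0.2537, 19/134=0.1418, 18/134=0.1343, 11/134=0.0821, 21/134=0.1567, 25/134=0.1866, 6/134=0.0448
Proportions for Rhinichthys atratulus (n=177): 42/177=0.2373, 1/177=0.0056, 10/177=0.0565, 1/177=0.0056, 13/177=0.0734, 67/177=0.3785, 43/177=0.2429
Σp_cataᵢ² = 0.2537² + 0.1418² + 0.1343² + 0.0821² + 0.1567² + 0.1866² + 0.0448² = 0.064364 + 0.020107 + 0.018036 + 0.006740 + 0.024555 + 0.034820 + 0.002007 = 0.170629
B_cata = 1 / 0.170629 = 5.8607
Σp_atraᵢ² = 0.2373² + 0.0056² + 0.0565² + 0.0056² + 0.0734² + 0.3785² + 0.2429² = 0.056311 + 0.000031 + 0.003192 + 0.000031 + 0.005388 + 0.143262 + 0.059000 = 0.267215
B_atra = 1 / 0.267215 = 3.7423
Highest B → broadest niche (most generalist): Rhinichthys cataractae (B = 5.86).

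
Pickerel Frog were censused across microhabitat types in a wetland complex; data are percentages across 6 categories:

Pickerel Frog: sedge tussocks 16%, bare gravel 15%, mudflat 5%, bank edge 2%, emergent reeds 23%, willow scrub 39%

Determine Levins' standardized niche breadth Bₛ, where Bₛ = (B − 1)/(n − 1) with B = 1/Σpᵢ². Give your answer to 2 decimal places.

0.58

Convert percentages to proportions (divide by 100).
Σpᵢ² = 0.16² + 0.15² + 0.05² + 0.02² + 0.23² + 0.39² = 0.0256 + 0.0225 + 0.0025 + 0.0004 + 0.0529 + 0.1521 = 0.2560
B = 1 / 0.2560 = 3.9063
Bₛ = (B − 1)/(n − 1) = (3.9063 − 1)/(6 − 1) = 2.9063/5 = 0.5813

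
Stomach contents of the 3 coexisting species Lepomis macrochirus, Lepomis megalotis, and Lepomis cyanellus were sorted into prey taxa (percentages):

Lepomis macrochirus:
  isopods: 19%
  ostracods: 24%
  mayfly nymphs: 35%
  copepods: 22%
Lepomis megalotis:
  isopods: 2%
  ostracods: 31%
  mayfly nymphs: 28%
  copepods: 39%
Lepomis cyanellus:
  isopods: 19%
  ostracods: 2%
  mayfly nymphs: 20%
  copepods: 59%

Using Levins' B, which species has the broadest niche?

Convert percentages to proportions (divide by 100).
Σp_macrᵢ² = 0.19² + 0.24² + 0.35² + 0.22² = 0.0361 + 0.0576 + 0.1225 + 0.0484 = 0.2646
B_macr = 1 / 0.2646 = 3.7793
Σp_megaᵢ² = 0.02² + 0.31² + 0.28² + 0.39² = 0.0004 + 0.0961 + 0.0784 + 0.1521 = 0.3270
B_mega = 1 / 0.3270 = 3.0581
Σp_cyanᵢ² = 0.19² + 0.02² + 0.20² + 0.59² = 0.0361 + 0.0004 + 0.0400 + 0.3481 = 0.4246
B_cyan = 1 / 0.4246 = 2.3552
Highest B → broadest niche (most generalist): Lepomis macrochirus (B = 3.78).

Lepomis macrochirus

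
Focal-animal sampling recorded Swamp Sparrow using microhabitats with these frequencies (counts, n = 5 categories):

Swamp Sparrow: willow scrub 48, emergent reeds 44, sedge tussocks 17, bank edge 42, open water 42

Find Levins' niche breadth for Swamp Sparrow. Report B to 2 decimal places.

Proportions for Swamp Sparrow (n=193): 48/193=0.2487, 44/193=0.2280, 17/193=0.0881, 42/193=0.2176, 42/193=0.2176
Σpᵢ² = 0.2487² + 0.2280² + 0.0881² + 0.2176² + 0.2176² = 0.061852 + 0.051984 + 0.007762 + 0.047350 + 0.047350 = 0.216298
B = 1 / 0.216298 = 4.6233

4.62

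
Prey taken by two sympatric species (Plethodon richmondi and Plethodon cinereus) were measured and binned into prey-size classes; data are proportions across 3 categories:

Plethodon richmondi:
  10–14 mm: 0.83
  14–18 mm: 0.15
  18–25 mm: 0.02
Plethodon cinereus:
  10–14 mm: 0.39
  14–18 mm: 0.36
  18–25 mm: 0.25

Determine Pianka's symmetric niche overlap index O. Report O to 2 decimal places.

Σ p₁ᵢp₂ᵢ = 0.3237 + 0.0540 + 0.0050 = 0.3827
Σp_1ᵢ² = 0.83² + 0.15² + 0.02² = 0.6889 + 0.0225 + 0.0004 = 0.7118
Σp_2ᵢ² = 0.39² + 0.36² + 0.25² = 0.1521 + 0.1296 + 0.0625 = 0.3442
O = 0.3827 / √(0.7118 × 0.3442) = 0.3827 / 0.49498 = 0.7732

0.77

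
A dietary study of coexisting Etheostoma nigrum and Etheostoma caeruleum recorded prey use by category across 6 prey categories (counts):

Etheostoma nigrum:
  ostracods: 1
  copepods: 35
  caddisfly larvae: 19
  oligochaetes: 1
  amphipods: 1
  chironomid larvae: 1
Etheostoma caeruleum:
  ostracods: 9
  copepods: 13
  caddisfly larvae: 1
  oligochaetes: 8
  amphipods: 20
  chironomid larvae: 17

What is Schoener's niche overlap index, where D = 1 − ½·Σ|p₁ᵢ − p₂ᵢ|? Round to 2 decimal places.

Proportions for Etheostoma nigrum (n=58): 1/58=0.0172, 35/58=0.6034, 19/58=0.3276, 1/58=0.0172, 1/58=0.0172, 1/58=0.0172
Proportions for Etheostoma caeruleum (n=68): 9/68=0.1324, 13/68=0.1912, 1/68=0.0147, 8/68=0.1176, 20/68=0.2941, 17/68=0.2500
Σ|p₁ᵢ − p₂ᵢ| = 0.1152 + 0.4122 + 0.3129 + 0.1004 + 0.2769 + 0.2328 = 1.4504
D = 1 − ½ × 1.4504 = 1 − 0.72520 = 0.27480

0.27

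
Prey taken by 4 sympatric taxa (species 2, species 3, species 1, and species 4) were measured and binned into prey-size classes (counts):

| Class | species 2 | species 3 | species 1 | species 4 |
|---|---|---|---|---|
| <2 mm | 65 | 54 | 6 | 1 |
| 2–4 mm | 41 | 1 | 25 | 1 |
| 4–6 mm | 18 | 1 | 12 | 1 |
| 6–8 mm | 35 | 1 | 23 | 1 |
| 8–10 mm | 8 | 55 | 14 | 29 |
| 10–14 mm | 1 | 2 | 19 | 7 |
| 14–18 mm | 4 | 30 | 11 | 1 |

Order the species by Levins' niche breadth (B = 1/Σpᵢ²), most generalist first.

Proportions for species 2 (n=172): 65/172=0.3779, 41/172=0.2384, 18/172=0.1047, 35/172=0.2035, 8/172=0.0465, 1/172=0.0058, 4/172=0.0233
Proportions for species 3 (n=144): 54/144=0.3750, 1/144=0.0069, 1/144=0.0069, 1/144=0.0069, 55/144=0.3819, 2/144=0.0139, 30/144=0.2083
Proportions for species 1 (n=110): 6/110=0.0545, 25/110=0.2273, 12/110=0.1091, 23/110=0.2091, 14/110=0.1273, 19/110=0.1727, 11/110=0.1000
Proportions for species 4 (n=41): 1/41=0.0244, 1/41=0.0244, 1/41=0.0244, 1/41=0.0244, 29/41=0.7073, 7/41=0.1707, 1/41=0.0244
Σp_2ᵢ² = 0.3779² + 0.2384² + 0.1047² + 0.2035² + 0.0465² + 0.0058² + 0.0233² = 0.142808 + 0.056835 + 0.010962 + 0.041412 + 0.002162 + 0.000034 + 0.000543 = 0.254756
B_2 = 1 / 0.254756 = 3.9253
Σp_3ᵢ² = 0.3750² + 0.0069² + 0.0069² + 0.0069² + 0.3819² + 0.0139² + 0.2083² = 0.140625 + 0.000048 + 0.000048 + 0.000048 + 0.145848 + 0.000193 + 0.043389 = 0.330199
B_3 = 1 / 0.330199 = 3.0285
Σp_1ᵢ² = 0.0545² + 0.2273² + 0.1091² + 0.2091² + 0.1273² + 0.1727² + 0.1000² = 0.002970 + 0.051665 + 0.011903 + 0.043723 + 0.016205 + 0.029825 + 0.010000 = 0.166291
B_1 = 1 / 0.166291 = 6.0136
Σp_4ᵢ² = 0.0244² + 0.0244² + 0.0244² + 0.0244² + 0.7073² + 0.1707² + 0.0244² = 0.000595 + 0.000595 + 0.000595 + 0.000595 + 0.500273 + 0.029138 + 0.000595 = 0.532386
B_4 = 1 / 0.532386 = 1.8783
Ranking by B (broadest → narrowest): species 1 (6.01) > species 2 (3.93) > species 3 (3.03) > species 4 (1.88)

species 1 > species 2 > species 3 > species 4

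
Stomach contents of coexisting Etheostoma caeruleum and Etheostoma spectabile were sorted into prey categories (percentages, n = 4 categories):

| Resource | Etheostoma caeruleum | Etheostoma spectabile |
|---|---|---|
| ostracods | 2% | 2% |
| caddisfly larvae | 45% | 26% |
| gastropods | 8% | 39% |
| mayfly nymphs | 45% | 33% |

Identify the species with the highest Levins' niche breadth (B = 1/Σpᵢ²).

Etheostoma spectabile

Convert percentages to proportions (divide by 100).
Σp_caerᵢ² = 0.02² + 0.45² + 0.08² + 0.45² = 0.0004 + 0.2025 + 0.0064 + 0.2025 = 0.4118
B_caer = 1 / 0.4118 = 2.4284
Σp_specᵢ² = 0.02² + 0.26² + 0.39² + 0.33² = 0.0004 + 0.0676 + 0.1521 + 0.1089 = 0.3290
B_spec = 1 / 0.3290 = 3.0395
Highest B → broadest niche (most generalist): Etheostoma spectabile (B = 3.04).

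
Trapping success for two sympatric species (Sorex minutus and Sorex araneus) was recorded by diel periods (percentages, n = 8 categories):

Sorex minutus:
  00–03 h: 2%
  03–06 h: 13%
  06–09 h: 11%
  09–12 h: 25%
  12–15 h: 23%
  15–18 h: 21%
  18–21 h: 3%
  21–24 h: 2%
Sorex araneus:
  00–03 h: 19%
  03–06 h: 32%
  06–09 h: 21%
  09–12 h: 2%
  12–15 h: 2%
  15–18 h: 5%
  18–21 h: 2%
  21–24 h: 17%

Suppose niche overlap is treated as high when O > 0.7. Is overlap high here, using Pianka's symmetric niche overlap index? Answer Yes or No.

No

Convert percentages to proportions (divide by 100).
Σ p₁ᵢp₂ᵢ = 0.0038 + 0.0416 + 0.0231 + 0.0050 + 0.0046 + 0.0105 + 0.0006 + 0.0034 = 0.0926
Σp_1ᵢ² = 0.02² + 0.13² + 0.11² + 0.25² + 0.23² + 0.21² + 0.03² + 0.02² = 0.0004 + 0.0169 + 0.0121 + 0.0625 + 0.0529 + 0.0441 + 0.0009 + 0.0004 = 0.1902
Σp_2ᵢ² = 0.19² + 0.32² + 0.21² + 0.02² + 0.02² + 0.05² + 0.02² + 0.17² = 0.0361 + 0.1024 + 0.0441 + 0.0004 + 0.0004 + 0.0025 + 0.0004 + 0.0289 = 0.2152
O = 0.0926 / √(0.1902 × 0.2152) = 0.0926 / 0.20231 = 0.4577
O = 0.4577 < 0.7 → No.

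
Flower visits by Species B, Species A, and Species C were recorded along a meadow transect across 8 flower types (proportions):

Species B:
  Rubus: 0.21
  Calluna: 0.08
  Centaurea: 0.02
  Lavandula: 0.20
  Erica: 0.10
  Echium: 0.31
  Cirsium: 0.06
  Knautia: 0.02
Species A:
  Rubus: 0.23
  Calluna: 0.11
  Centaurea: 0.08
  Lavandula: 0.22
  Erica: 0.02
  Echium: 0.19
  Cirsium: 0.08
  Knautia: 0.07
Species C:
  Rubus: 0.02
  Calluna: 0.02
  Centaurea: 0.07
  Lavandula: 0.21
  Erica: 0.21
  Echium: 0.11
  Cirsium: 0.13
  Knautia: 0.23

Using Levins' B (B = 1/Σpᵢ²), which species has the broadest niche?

Species A

Σp_Bᵢ² = 0.21² + 0.08² + 0.02² + 0.20² + 0.10² + 0.31² + 0.06² + 0.02² = 0.0441 + 0.0064 + 0.0004 + 0.0400 + 0.0100 + 0.0961 + 0.0036 + 0.0004 = 0.2010
B_B = 1 / 0.2010 = 4.9751
Σp_Aᵢ² = 0.23² + 0.11² + 0.08² + 0.22² + 0.02² + 0.19² + 0.08² + 0.07² = 0.0529 + 0.0121 + 0.0064 + 0.0484 + 0.0004 + 0.0361 + 0.0064 + 0.0049 = 0.1676
B_A = 1 / 0.1676 = 5.9666
Σp_Cᵢ² = 0.02² + 0.02² + 0.07² + 0.21² + 0.21² + 0.11² + 0.13² + 0.23² = 0.0004 + 0.0004 + 0.0049 + 0.0441 + 0.0441 + 0.0121 + 0.0169 + 0.0529 = 0.1758
B_C = 1 / 0.1758 = 5.6883
Highest B → broadest niche (most generalist): Species A (B = 5.97).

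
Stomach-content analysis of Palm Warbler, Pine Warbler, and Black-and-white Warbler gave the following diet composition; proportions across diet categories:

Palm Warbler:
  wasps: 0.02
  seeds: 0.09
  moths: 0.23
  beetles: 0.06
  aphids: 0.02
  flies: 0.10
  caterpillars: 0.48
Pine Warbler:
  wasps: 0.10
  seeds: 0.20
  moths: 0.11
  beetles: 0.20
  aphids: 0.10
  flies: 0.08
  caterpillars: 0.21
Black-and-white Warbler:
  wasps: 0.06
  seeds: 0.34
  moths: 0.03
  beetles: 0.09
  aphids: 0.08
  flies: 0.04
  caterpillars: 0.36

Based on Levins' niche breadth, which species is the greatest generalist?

Pine Warbler

Σp_Palmᵢ² = 0.02² + 0.09² + 0.23² + 0.06² + 0.02² + 0.10² + 0.48² = 0.0004 + 0.0081 + 0.0529 + 0.0036 + 0.0004 + 0.0100 + 0.2304 = 0.3058
B_Palm = 1 / 0.3058 = 3.2701
Σp_Pineᵢ² = 0.10² + 0.20² + 0.11² + 0.20² + 0.10² + 0.08² + 0.21² = 0.0100 + 0.0400 + 0.0121 + 0.0400 + 0.0100 + 0.0064 + 0.0441 = 0.1626
B_Pine = 1 / 0.1626 = 6.1501
Σp_Blacᵢ² = 0.06² + 0.34² + 0.03² + 0.09² + 0.08² + 0.04² + 0.36² = 0.0036 + 0.1156 + 0.0009 + 0.0081 + 0.0064 + 0.0016 + 0.1296 = 0.2658
B_Blac = 1 / 0.2658 = 3.7622
Highest B → broadest niche (most generalist): Pine Warbler (B = 6.15).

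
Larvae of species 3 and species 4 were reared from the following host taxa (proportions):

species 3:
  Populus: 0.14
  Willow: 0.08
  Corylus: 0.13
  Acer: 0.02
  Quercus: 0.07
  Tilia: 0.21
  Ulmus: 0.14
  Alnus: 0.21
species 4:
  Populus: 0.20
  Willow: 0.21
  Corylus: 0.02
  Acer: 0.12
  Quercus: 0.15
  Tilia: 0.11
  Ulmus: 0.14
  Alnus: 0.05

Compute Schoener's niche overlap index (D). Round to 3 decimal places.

0.630

Σ|p₁ᵢ − p₂ᵢ| = 0.06 + 0.13 + 0.11 + 0.10 + 0.08 + 0.10 + 0.00 + 0.16 = 0.74
D = 1 − ½ × 0.74 = 1 − 0.370 = 0.63000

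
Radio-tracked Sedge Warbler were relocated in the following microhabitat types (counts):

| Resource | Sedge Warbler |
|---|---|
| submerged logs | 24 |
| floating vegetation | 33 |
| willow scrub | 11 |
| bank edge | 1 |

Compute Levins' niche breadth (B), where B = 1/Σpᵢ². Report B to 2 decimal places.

Proportions for Sedge Warbler (n=69): 24/69=0.3478, 33/69=0.4783, 11/69=0.1594, 1/69=0.0145
Σpᵢ² = 0.3478² + 0.4783² + 0.1594² + 0.0145² = 0.120965 + 0.228771 + 0.025408 + 0.000210 = 0.375354
B = 1 / 0.375354 = 2.6642

2.66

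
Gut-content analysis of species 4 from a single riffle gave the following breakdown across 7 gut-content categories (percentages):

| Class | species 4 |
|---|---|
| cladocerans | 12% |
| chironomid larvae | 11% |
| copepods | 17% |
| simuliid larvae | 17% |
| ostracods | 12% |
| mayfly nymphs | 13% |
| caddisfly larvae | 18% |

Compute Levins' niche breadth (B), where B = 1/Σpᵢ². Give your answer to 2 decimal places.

6.76

Convert percentages to proportions (divide by 100).
Σpᵢ² = 0.12² + 0.11² + 0.17² + 0.17² + 0.12² + 0.13² + 0.18² = 0.0144 + 0.0121 + 0.0289 + 0.0289 + 0.0144 + 0.0169 + 0.0324 = 0.1480
B = 1 / 0.1480 = 6.7568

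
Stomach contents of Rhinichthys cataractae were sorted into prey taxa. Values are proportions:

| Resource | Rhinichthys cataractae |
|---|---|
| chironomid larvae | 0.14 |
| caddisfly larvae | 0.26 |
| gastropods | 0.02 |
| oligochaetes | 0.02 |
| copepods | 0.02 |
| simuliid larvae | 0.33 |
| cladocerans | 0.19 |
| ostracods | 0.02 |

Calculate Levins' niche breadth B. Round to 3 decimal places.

4.277

Σpᵢ² = 0.14² + 0.26² + 0.02² + 0.02² + 0.02² + 0.33² + 0.19² + 0.02² = 0.0196 + 0.0676 + 0.0004 + 0.0004 + 0.0004 + 0.1089 + 0.0361 + 0.0004 = 0.2338
B = 1 / 0.2338 = 4.27716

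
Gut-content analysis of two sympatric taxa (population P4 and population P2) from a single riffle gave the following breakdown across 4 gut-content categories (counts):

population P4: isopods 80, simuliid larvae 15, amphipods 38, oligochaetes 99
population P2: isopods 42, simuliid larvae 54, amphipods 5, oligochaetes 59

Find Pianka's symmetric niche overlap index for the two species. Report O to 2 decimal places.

0.84

Proportions for population P4 (n=232): 80/232=0.3448, 15/232=0.0647, 38/232=0.1638, 99/232=0.4267
Proportions for population P2 (n=160): 42/160=0.2625, 54/160=0.3375, 5/160=0.0313, 59/160=0.3688
Σ p₁ᵢp₂ᵢ = 0.090510 + 0.021836 + 0.005127 + 0.157367 = 0.274840
Σp_1ᵢ² = 0.3448² + 0.0647² + 0.1638² + 0.4267² = 0.118887 + 0.004186 + 0.026830 + 0.182073 = 0.331976
Σp_2ᵢ² = 0.2625² + 0.3375² + 0.0313² + 0.3688² = 0.068906 + 0.113906 + 0.000980 + 0.136013 = 0.319805
O = 0.274840 / √(0.331976 × 0.319805) = 0.274840 / 0.3258337 = 0.8435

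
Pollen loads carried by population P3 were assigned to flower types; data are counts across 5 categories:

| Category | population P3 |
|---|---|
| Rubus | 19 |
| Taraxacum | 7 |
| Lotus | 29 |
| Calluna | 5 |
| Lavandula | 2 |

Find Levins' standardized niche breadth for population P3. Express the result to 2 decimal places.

Proportions for population P3 (n=62): 19/62=0.3065, 7/62=0.1129, 29/62=0.4677, 5/62=0.0806, 2/62=0.0323
Σpᵢ² = 0.3065² + 0.1129² + 0.4677² + 0.0806² + 0.0323² = 0.093942 + 0.012746 + 0.218743 + 0.006496 + 0.001043 = 0.332970
B = 1 / 0.332970 = 3.0033
Bₛ = (B − 1)/(n − 1) = (3.0033 − 1)/(5 − 1) = 2.0033/4 = 0.5008

0.50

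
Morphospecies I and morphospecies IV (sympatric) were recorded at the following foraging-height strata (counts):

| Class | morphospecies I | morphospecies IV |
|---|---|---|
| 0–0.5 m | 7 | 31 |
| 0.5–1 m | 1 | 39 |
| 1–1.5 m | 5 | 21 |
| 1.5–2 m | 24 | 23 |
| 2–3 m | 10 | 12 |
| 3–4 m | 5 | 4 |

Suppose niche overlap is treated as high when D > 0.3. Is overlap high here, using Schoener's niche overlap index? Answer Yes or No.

Yes

Proportions for morphospecies I (n=52): 7/52=0.1346, 1/52=0.0192, 5/52=0.0962, 24/52=0.4615, 10/52=0.1923, 5/52=0.0962
Proportions for morphospecies IV (n=130): 31/130=0.2385, 39/130=0.3000, 21/130=0.1615, 23/130=0.1769, 12/130=0.0923, 4/130=0.0308
Σ|p₁ᵢ − p₂ᵢ| = 0.1039 + 0.2808 + 0.0653 + 0.2846 + 0.1000 + 0.0654 = 0.9000
D = 1 − ½ × 0.9000 = 1 − 0.45000 = 0.55000
D = 0.55000 > 0.3 → Yes.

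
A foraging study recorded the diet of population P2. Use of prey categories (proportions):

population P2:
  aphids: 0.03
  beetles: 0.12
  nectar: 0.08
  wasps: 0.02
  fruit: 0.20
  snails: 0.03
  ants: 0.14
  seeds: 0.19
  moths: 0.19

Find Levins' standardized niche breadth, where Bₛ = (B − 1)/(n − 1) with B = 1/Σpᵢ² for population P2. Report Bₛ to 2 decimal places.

0.68

Σpᵢ² = 0.03² + 0.12² + 0.08² + 0.02² + 0.20² + 0.03² + 0.14² + 0.19² + 0.19² = 0.0009 + 0.0144 + 0.0064 + 0.0004 + 0.0400 + 0.0009 + 0.0196 + 0.0361 + 0.0361 = 0.1548
B = 1 / 0.1548 = 6.4599
Bₛ = (B − 1)/(n − 1) = (6.4599 − 1)/(9 − 1) = 5.4599/8 = 0.6825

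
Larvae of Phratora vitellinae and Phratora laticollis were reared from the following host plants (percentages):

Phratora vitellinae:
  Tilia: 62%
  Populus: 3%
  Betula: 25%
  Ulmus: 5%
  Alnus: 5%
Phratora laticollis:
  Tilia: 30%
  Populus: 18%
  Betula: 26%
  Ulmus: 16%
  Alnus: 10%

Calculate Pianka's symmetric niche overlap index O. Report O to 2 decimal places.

Convert percentages to proportions (divide by 100).
Σ p₁ᵢp₂ᵢ = 0.1860 + 0.0054 + 0.0650 + 0.0080 + 0.0050 = 0.2694
Σp_1ᵢ² = 0.62² + 0.03² + 0.25² + 0.05² + 0.05² = 0.3844 + 0.0009 + 0.0625 + 0.0025 + 0.0025 = 0.4528
Σp_2ᵢ² = 0.30² + 0.18² + 0.26² + 0.16² + 0.10² = 0.0900 + 0.0324 + 0.0676 + 0.0256 + 0.0100 = 0.2256
O = 0.2694 / √(0.4528 × 0.2256) = 0.2694 / 0.31961 = 0.8429

0.84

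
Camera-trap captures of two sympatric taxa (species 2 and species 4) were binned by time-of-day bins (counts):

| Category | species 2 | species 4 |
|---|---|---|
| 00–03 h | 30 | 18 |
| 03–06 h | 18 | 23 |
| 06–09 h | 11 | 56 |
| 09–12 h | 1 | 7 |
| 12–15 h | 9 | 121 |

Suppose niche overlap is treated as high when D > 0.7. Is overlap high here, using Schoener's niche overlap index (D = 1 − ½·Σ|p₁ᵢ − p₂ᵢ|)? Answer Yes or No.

No

Proportions for species 2 (n=69): 30/69=0.4348, 18/69=0.2609, 11/69=0.1594, 1/69=0.0145, 9/69=0.1304
Proportions for species 4 (n=225): 18/225=0.0800, 23/225=0.1022, 56/225=0.2489, 7/225=0.0311, 121/225=0.5378
Σ|p₁ᵢ − p₂ᵢ| = 0.3548 + 0.1587 + 0.0895 + 0.0166 + 0.4074 = 1.0270
D = 1 − ½ × 1.0270 = 1 − 0.51350 = 0.48650
D = 0.48650 < 0.7 → No.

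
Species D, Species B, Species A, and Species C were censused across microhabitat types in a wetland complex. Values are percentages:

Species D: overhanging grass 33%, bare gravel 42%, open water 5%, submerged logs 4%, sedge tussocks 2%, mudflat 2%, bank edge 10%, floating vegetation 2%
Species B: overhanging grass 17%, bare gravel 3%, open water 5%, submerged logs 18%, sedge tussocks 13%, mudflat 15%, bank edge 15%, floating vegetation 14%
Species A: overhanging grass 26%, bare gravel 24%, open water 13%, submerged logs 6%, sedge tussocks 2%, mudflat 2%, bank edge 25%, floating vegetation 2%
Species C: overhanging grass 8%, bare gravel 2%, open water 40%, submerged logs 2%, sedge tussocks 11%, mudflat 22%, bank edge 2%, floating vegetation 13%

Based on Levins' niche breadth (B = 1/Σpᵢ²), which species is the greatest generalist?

Species B

Convert percentages to proportions (divide by 100).
Σp_Dᵢ² = 0.33² + 0.42² + 0.05² + 0.04² + 0.02² + 0.02² + 0.10² + 0.02² = 0.1089 + 0.1764 + 0.0025 + 0.0016 + 0.0004 + 0.0004 + 0.0100 + 0.0004 = 0.3006
B_D = 1 / 0.3006 = 3.3267
Σp_Bᵢ² = 0.17² + 0.03² + 0.05² + 0.18² + 0.13² + 0.15² + 0.15² + 0.14² = 0.0289 + 0.0009 + 0.0025 + 0.0324 + 0.0169 + 0.0225 + 0.0225 + 0.0196 = 0.1462
B_B = 1 / 0.1462 = 6.8399
Σp_Aᵢ² = 0.26² + 0.24² + 0.13² + 0.06² + 0.02² + 0.02² + 0.25² + 0.02² = 0.0676 + 0.0576 + 0.0169 + 0.0036 + 0.0004 + 0.0004 + 0.0625 + 0.0004 = 0.2094
B_A = 1 / 0.2094 = 4.7755
Σp_Cᵢ² = 0.08² + 0.02² + 0.40² + 0.02² + 0.11² + 0.22² + 0.02² + 0.13² = 0.0064 + 0.0004 + 0.1600 + 0.0004 + 0.0121 + 0.0484 + 0.0004 + 0.0169 = 0.2450
B_C = 1 / 0.2450 = 4.0816
Highest B → broadest niche (most generalist): Species B (B = 6.84).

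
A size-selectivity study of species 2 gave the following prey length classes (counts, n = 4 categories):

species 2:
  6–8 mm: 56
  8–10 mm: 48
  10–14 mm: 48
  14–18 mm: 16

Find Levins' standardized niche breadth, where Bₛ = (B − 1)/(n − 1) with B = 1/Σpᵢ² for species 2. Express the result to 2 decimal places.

0.84

Proportions for species 2 (n=168): 56/168=0.3333, 48/168=0.2857, 48/168=0.2857, 16/168=0.0952
Σpᵢ² = 0.3333² + 0.2857² + 0.2857² + 0.0952² = 0.111089 + 0.081624 + 0.081624 + 0.009063 = 0.283400
B = 1 / 0.283400 = 3.5286
Bₛ = (B − 1)/(n − 1) = (3.5286 − 1)/(4 − 1) = 2.5286/3 = 0.8429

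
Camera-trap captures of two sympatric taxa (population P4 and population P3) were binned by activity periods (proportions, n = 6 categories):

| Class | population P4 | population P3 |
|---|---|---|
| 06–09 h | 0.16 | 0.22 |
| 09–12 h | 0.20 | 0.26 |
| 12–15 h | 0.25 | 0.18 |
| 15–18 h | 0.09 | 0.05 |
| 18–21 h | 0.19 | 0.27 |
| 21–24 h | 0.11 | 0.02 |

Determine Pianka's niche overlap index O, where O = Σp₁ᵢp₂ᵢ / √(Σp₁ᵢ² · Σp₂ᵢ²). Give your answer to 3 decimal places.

Σ p₁ᵢp₂ᵢ = 0.0352 + 0.0520 + 0.0450 + 0.0045 + 0.0513 + 0.0022 = 0.1902
Σp_1ᵢ² = 0.16² + 0.20² + 0.25² + 0.09² + 0.19² + 0.11² = 0.0256 + 0.0400 + 0.0625 + 0.0081 + 0.0361 + 0.0121 = 0.1844
Σp_2ᵢ² = 0.22² + 0.26² + 0.18² + 0.05² + 0.27² + 0.02² = 0.0484 + 0.0676 + 0.0324 + 0.0025 + 0.0729 + 0.0004 = 0.2242
O = 0.1902 / √(0.1844 × 0.2242) = 0.1902 / 0.203329 = 0.93543

0.935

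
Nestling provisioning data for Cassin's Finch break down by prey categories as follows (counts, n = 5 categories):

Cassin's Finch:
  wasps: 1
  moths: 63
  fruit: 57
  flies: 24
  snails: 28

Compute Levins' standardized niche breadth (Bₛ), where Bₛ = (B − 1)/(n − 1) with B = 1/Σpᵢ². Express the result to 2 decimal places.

0.62

Proportions for Cassin's Finch (n=173): 1/173=0.0058, 63/173=0.3642, 57/173=0.3295, 24/173=0.1387, 28/173=0.1618
Σpᵢ² = 0.0058² + 0.3642² + 0.3295² + 0.1387² + 0.1618² = 0.000034 + 0.132642 + 0.108570 + 0.019238 + 0.026179 = 0.286663
B = 1 / 0.286663 = 3.4884
Bₛ = (B − 1)/(n − 1) = (3.4884 − 1)/(5 − 1) = 2.4884/4 = 0.6221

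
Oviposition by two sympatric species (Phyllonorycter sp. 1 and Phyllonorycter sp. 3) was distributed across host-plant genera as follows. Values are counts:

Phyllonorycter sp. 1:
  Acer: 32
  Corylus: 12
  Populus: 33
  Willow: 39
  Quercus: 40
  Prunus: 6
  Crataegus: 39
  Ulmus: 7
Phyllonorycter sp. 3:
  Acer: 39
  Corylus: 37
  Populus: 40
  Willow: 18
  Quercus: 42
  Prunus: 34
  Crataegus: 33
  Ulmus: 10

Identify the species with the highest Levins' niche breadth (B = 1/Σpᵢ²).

Proportions for Phyllonorycter sp. 1 (n=208): 32/208=0.1538, 12/208=0.0577, 33/208=0.1587, 39/208=0.1875, 40/208=0.1923, 6/208=0.0288, 39/208=0.1875, 7/208=0.0337
Proportions for Phyllonorycter sp. 3 (n=253): 39/253=0.1542, 37/253=0.1462, 40/253=0.1581, 18/253=0.0711, 42/253=0.1660, 34/253=0.1344, 33/253=0.1304, 10/253=0.0395
Σp_1ᵢ² = 0.1538² + 0.0577² + 0.1587² + 0.1875² + 0.1923² + 0.0288² + 0.1875² + 0.0337² = 0.023654 + 0.003329 + 0.025186 + 0.035156 + 0.036979 + 0.000829 + 0.035156 + 0.001136 = 0.161425
B_1 = 1 / 0.161425 = 6.1948
Σp_3ᵢ² = 0.1542² + 0.1462² + 0.1581² + 0.0711² + 0.1660² + 0.1344² + 0.1304² + 0.0395² = 0.023778 + 0.021374 + 0.024996 + 0.005055 + 0.027556 + 0.018063 + 0.017004 + 0.001560 = 0.139386
B_3 = 1 / 0.139386 = 7.1743
Highest B → broadest niche (most generalist): Phyllonorycter sp. 3 (B = 7.17).

Phyllonorycter sp. 3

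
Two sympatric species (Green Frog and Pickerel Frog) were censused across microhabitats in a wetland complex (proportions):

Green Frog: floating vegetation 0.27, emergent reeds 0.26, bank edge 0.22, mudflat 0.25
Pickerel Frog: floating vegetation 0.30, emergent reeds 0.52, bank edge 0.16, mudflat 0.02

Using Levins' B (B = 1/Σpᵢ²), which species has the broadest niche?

Green Frog

Σp_Greeᵢ² = 0.27² + 0.26² + 0.22² + 0.25² = 0.0729 + 0.0676 + 0.0484 + 0.0625 = 0.2514
B_Gree = 1 / 0.2514 = 3.9777
Σp_Pickᵢ² = 0.30² + 0.52² + 0.16² + 0.02² = 0.0900 + 0.2704 + 0.0256 + 0.0004 = 0.3864
B_Pick = 1 / 0.3864 = 2.5880
Highest B → broadest niche (most generalist): Green Frog (B = 3.98).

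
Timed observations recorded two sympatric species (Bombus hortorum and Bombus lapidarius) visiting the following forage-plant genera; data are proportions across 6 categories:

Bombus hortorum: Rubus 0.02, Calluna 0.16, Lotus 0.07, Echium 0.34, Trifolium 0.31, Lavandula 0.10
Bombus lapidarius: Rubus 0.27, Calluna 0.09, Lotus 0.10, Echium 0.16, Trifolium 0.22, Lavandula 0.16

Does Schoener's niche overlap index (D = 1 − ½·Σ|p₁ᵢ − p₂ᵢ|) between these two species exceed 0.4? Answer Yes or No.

Yes

Σ|p₁ᵢ − p₂ᵢ| = 0.25 + 0.07 + 0.03 + 0.18 + 0.09 + 0.06 = 0.68
D = 1 − ½ × 0.68 = 1 − 0.340 = 0.6600
D = 0.6600 > 0.4 → Yes.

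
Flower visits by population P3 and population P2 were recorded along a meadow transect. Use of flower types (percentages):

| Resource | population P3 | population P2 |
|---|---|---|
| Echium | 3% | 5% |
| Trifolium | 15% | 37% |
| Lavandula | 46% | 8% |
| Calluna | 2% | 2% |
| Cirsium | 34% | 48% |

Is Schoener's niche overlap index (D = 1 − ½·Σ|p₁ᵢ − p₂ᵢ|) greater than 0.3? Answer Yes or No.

Convert percentages to proportions (divide by 100).
Σ|p₁ᵢ − p₂ᵢ| = 0.02 + 0.22 + 0.38 + 0.00 + 0.14 = 0.76
D = 1 − ½ × 0.76 = 1 − 0.380 = 0.6200
D = 0.6200 > 0.3 → Yes.

Yes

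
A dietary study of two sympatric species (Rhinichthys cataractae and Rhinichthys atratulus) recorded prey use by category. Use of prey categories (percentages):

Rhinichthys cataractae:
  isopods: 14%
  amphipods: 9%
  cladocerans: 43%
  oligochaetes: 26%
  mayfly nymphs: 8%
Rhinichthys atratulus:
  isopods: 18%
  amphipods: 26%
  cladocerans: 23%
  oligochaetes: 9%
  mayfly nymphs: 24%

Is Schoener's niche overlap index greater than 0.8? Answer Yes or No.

Convert percentages to proportions (divide by 100).
Σ|p₁ᵢ − p₂ᵢ| = 0.04 + 0.17 + 0.20 + 0.17 + 0.16 = 0.74
D = 1 − ½ × 0.74 = 1 − 0.370 = 0.6300
D = 0.6300 < 0.8 → No.

No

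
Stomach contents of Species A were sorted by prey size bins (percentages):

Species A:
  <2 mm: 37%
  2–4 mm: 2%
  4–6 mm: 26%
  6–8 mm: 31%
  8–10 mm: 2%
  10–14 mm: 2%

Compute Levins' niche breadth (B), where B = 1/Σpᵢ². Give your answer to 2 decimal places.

3.31

Convert percentages to proportions (divide by 100).
Σpᵢ² = 0.37² + 0.02² + 0.26² + 0.31² + 0.02² + 0.02² = 0.1369 + 0.0004 + 0.0676 + 0.0961 + 0.0004 + 0.0004 = 0.3018
B = 1 / 0.3018 = 3.3135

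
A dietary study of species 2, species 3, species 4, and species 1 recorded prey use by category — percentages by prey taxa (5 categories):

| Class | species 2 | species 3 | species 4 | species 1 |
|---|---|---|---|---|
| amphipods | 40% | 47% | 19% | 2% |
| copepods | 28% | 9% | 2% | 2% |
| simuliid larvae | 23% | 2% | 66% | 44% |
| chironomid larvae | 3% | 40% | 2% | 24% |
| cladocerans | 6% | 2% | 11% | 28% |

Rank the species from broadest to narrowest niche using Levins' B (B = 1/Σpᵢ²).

Convert percentages to proportions (divide by 100).
Σp_2ᵢ² = 0.40² + 0.28² + 0.23² + 0.03² + 0.06² = 0.1600 + 0.0784 + 0.0529 + 0.0009 + 0.0036 = 0.2958
B_2 = 1 / 0.2958 = 3.3807
Σp_3ᵢ² = 0.47² + 0.09² + 0.02² + 0.40² + 0.02² = 0.2209 + 0.0081 + 0.0004 + 0.1600 + 0.0004 = 0.3898
B_3 = 1 / 0.3898 = 2.5654
Σp_4ᵢ² = 0.19² + 0.02² + 0.66² + 0.02² + 0.11² = 0.0361 + 0.0004 + 0.4356 + 0.0004 + 0.0121 = 0.4846
B_4 = 1 / 0.4846 = 2.0636
Σp_1ᵢ² = 0.02² + 0.02² + 0.44² + 0.24² + 0.28² = 0.0004 + 0.0004 + 0.1936 + 0.0576 + 0.0784 = 0.3304
B_1 = 1 / 0.3304 = 3.0266
Ranking by B (broadest → narrowest): species 2 (3.38) > species 1 (3.03) > species 3 (2.57) > species 4 (2.06)

species 2 > species 1 > species 3 > species 4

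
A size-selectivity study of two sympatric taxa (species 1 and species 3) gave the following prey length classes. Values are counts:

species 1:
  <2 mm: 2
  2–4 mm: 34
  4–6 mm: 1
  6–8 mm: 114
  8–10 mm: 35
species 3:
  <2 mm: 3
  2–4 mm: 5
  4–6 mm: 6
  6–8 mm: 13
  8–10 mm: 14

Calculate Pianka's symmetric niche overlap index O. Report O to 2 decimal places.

0.83

Proportions for species 1 (n=186): 2/186=0.0108, 34/186=0.1828, 1/186=0.0054, 114/186=0.6129, 35/186=0.1882
Proportions for species 3 (n=41): 3/41=0.0732, 5/41=0.1220, 6/41=0.1463, 13/41=0.3171, 14/41=0.3415
Σ p₁ᵢp₂ᵢ = 0.000791 + 0.022302 + 0.000790 + 0.194351 + 0.064270 = 0.282504
Σp_1ᵢ² = 0.0108² + 0.1828² + 0.0054² + 0.6129² + 0.1882² = 0.000117 + 0.033416 + 0.000029 + 0.375646 + 0.035419 = 0.444627
Σp_2ᵢ² = 0.0732² + 0.1220² + 0.1463² + 0.3171² + 0.3415² = 0.005358 + 0.014884 + 0.021404 + 0.100552 + 0.116622 = 0.258820
O = 0.282504 / √(0.444627 × 0.258820) = 0.282504 / 0.3392320 = 0.8328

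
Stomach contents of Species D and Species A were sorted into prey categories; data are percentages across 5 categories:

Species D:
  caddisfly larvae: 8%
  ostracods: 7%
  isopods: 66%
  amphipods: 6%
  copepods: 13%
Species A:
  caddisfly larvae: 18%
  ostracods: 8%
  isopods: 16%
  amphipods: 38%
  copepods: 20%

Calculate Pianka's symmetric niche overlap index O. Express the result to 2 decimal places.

0.51

Convert percentages to proportions (divide by 100).
Σ p₁ᵢp₂ᵢ = 0.0144 + 0.0056 + 0.1056 + 0.0228 + 0.0260 = 0.1744
Σp_1ᵢ² = 0.08² + 0.07² + 0.66² + 0.06² + 0.13² = 0.0064 + 0.0049 + 0.4356 + 0.0036 + 0.0169 = 0.4674
Σp_2ᵢ² = 0.18² + 0.08² + 0.16² + 0.38² + 0.20² = 0.0324 + 0.0064 + 0.0256 + 0.1444 + 0.0400 = 0.2488
O = 0.1744 / √(0.4674 × 0.2488) = 0.1744 / 0.34101 = 0.5114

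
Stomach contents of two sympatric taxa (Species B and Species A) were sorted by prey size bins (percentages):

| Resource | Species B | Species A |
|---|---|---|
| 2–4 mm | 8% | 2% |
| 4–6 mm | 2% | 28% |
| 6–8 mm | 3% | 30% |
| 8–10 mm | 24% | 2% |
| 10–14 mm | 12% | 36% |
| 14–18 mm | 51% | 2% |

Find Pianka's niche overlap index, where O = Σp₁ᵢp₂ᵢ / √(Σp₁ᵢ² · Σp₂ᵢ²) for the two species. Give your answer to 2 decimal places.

0.23

Convert percentages to proportions (divide by 100).
Σ p₁ᵢp₂ᵢ = 0.0016 + 0.0056 + 0.0090 + 0.0048 + 0.0432 + 0.0102 = 0.0744
Σp_1ᵢ² = 0.08² + 0.02² + 0.03² + 0.24² + 0.12² + 0.51² = 0.0064 + 0.0004 + 0.0009 + 0.0576 + 0.0144 + 0.2601 = 0.3398
Σp_2ᵢ² = 0.02² + 0.28² + 0.30² + 0.02² + 0.36² + 0.02² = 0.0004 + 0.0784 + 0.0900 + 0.0004 + 0.1296 + 0.0004 = 0.2992
O = 0.0744 / √(0.3398 × 0.2992) = 0.0744 / 0.31885 = 0.2333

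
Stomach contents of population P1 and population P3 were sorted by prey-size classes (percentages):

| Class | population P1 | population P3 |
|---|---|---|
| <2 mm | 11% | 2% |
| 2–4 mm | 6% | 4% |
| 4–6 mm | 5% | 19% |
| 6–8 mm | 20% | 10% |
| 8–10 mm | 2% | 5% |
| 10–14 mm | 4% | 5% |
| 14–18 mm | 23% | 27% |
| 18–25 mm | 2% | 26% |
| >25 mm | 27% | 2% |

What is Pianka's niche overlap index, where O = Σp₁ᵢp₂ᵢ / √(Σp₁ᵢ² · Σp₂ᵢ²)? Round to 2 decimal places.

0.58

Convert percentages to proportions (divide by 100).
Σ p₁ᵢp₂ᵢ = 0.0022 + 0.0024 + 0.0095 + 0.0200 + 0.0010 + 0.0020 + 0.0621 + 0.0052 + 0.0054 = 0.1098
Σp_1ᵢ² = 0.11² + 0.06² + 0.05² + 0.20² + 0.02² + 0.04² + 0.23² + 0.02² + 0.27² = 0.0121 + 0.0036 + 0.0025 + 0.0400 + 0.0004 + 0.0016 + 0.0529 + 0.0004 + 0.0729 = 0.1864
Σp_2ᵢ² = 0.02² + 0.04² + 0.19² + 0.10² + 0.05² + 0.05² + 0.27² + 0.26² + 0.02² = 0.0004 + 0.0016 + 0.0361 + 0.0100 + 0.0025 + 0.0025 + 0.0729 + 0.0676 + 0.0004 = 0.1940
O = 0.1098 / √(0.1864 × 0.1940) = 0.1098 / 0.19016 = 0.5774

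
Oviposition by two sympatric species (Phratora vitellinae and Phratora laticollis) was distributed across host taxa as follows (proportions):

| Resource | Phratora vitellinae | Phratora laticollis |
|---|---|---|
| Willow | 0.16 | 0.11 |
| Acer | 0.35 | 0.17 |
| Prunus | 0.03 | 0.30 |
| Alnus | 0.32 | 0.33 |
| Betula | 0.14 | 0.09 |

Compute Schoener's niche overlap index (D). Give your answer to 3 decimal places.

Σ|p₁ᵢ − p₂ᵢ| = 0.05 + 0.18 + 0.27 + 0.01 + 0.05 = 0.56
D = 1 − ½ × 0.56 = 1 − 0.280 = 0.72000

0.720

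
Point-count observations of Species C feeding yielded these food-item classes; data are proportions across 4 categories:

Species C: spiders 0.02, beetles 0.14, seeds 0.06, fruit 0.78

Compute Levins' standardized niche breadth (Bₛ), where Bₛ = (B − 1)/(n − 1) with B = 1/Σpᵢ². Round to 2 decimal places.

Σpᵢ² = 0.02² + 0.14² + 0.06² + 0.78² = 0.0004 + 0.0196 + 0.0036 + 0.6084 = 0.6320
B = 1 / 0.6320 = 1.5823
Bₛ = (B − 1)/(n − 1) = (1.5823 − 1)/(4 − 1) = 0.5823/3 = 0.1941

0.19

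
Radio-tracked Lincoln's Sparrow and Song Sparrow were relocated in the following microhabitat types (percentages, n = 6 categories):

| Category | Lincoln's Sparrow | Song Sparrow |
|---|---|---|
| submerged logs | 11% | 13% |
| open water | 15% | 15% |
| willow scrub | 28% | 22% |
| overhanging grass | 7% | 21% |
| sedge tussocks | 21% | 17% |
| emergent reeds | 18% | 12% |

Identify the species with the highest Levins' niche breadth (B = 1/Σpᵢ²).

Song Sparrow

Convert percentages to proportions (divide by 100).
Σp_Lincᵢ² = 0.11² + 0.15² + 0.28² + 0.07² + 0.21² + 0.18² = 0.0121 + 0.0225 + 0.0784 + 0.0049 + 0.0441 + 0.0324 = 0.1944
B_Linc = 1 / 0.1944 = 5.1440
Σp_Songᵢ² = 0.13² + 0.15² + 0.22² + 0.21² + 0.17² + 0.12² = 0.0169 + 0.0225 + 0.0484 + 0.0441 + 0.0289 + 0.0144 = 0.1752
B_Song = 1 / 0.1752 = 5.7078
Highest B → broadest niche (most generalist): Song Sparrow (B = 5.71).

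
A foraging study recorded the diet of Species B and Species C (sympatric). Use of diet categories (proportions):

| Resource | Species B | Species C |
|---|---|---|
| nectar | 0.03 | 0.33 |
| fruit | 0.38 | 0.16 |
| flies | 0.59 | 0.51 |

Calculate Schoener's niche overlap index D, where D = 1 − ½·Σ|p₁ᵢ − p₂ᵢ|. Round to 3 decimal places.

Σ|p₁ᵢ − p₂ᵢ| = 0.30 + 0.22 + 0.08 = 0.60
D = 1 − ½ × 0.60 = 1 − 0.300 = 0.70000

0.700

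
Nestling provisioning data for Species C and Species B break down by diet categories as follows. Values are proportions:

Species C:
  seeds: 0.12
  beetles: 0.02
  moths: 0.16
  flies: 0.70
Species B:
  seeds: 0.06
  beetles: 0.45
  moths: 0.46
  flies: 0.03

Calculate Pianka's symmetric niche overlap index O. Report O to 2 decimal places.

0.24

Σ p₁ᵢp₂ᵢ = 0.0072 + 0.0090 + 0.0736 + 0.0210 = 0.1108
Σp_1ᵢ² = 0.12² + 0.02² + 0.16² + 0.70² = 0.0144 + 0.0004 + 0.0256 + 0.4900 = 0.5304
Σp_2ᵢ² = 0.06² + 0.45² + 0.46² + 0.03² = 0.0036 + 0.2025 + 0.2116 + 0.0009 = 0.4186
O = 0.1108 / √(0.5304 × 0.4186) = 0.1108 / 0.47120 = 0.2351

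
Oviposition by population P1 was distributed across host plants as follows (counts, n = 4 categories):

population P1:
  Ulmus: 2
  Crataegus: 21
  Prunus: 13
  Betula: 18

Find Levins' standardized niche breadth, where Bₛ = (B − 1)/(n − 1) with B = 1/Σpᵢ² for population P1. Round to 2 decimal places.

Proportions for population P1 (n=54): 2/54=0.0370, 21/54=0.3889, 13/54=0.2407, 18/54=0.3333
Σpᵢ² = 0.0370² + 0.3889² + 0.2407² + 0.3333² = 0.001369 + 0.151243 + 0.057936 + 0.111089 = 0.321637
B = 1 / 0.321637 = 3.1091
Bₛ = (B − 1)/(n − 1) = (3.1091 − 1)/(4 − 1) = 2.1091/3 = 0.7030

0.70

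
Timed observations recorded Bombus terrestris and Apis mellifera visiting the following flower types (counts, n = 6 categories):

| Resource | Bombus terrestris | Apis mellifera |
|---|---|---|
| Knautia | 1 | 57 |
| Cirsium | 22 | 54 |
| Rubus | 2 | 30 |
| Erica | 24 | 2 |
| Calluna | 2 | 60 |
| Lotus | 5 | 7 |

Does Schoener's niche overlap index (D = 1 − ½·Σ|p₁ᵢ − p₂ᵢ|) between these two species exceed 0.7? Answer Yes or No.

Proportions for Bombus terrestris (n=56): 1/56=0.0179, 22/56=0.3929, 2/56=0.0357, 24/56=0.4286, 2/56=0.0357, 5/56=0.0893
Proportions for Apis mellifera (n=210): 57/210=0.2714, 54/210=0.2571, 30/210=0.1429, 2/210=0.0095, 60/210=0.2857, 7/210=0.0333
Σ|p₁ᵢ − p₂ᵢ| = 0.2535 + 0.1358 + 0.1072 + 0.4191 + 0.2500 + 0.0560 = 1.2216
D = 1 − ½ × 1.2216 = 1 − 0.61080 = 0.38920
D = 0.38920 < 0.7 → No.

No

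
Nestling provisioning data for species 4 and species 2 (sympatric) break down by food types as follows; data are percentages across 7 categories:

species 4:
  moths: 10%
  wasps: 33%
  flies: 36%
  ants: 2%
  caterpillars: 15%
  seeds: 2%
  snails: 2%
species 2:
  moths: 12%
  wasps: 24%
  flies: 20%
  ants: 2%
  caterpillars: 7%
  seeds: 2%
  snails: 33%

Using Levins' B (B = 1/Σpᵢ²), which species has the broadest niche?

Convert percentages to proportions (divide by 100).
Σp_4ᵢ² = 0.10² + 0.33² + 0.36² + 0.02² + 0.15² + 0.02² + 0.02² = 0.0100 + 0.1089 + 0.1296 + 0.0004 + 0.0225 + 0.0004 + 0.0004 = 0.2722
B_4 = 1 / 0.2722 = 3.6738
Σp_2ᵢ² = 0.12² + 0.24² + 0.20² + 0.02² + 0.07² + 0.02² + 0.33² = 0.0144 + 0.0576 + 0.0400 + 0.0004 + 0.0049 + 0.0004 + 0.1089 = 0.2266
B_2 = 1 / 0.2266 = 4.4131
Highest B → broadest niche (most generalist): species 2 (B = 4.41).

species 2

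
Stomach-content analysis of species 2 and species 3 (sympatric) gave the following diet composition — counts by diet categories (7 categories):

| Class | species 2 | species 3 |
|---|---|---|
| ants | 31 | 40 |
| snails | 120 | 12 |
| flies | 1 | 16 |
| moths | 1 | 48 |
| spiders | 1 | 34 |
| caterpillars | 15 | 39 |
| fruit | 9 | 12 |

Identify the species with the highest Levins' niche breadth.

Proportions for species 2 (n=178): 31/178=0.1742, 120/178=0.6742, 1/178=0.0056, 1/178=0.0056, 1/178=0.0056, 15/178=0.0843, 9/178=0.0506
Proportions for species 3 (n=201): 40/201=0.1990, 12/201=0.0597, 16/201=0.0796, 48/201=0.2388, 34/201=0.1692, 39/201=0.1940, 12/201=0.0597
Σp_2ᵢ² = 0.1742² + 0.6742² + 0.0056² + 0.0056² + 0.0056² + 0.0843² + 0.0506² = 0.030346 + 0.454546 + 0.000031 + 0.000031 + 0.000031 + 0.007106 + 0.002560 = 0.494651
B_2 = 1 / 0.494651 = 2.0216
Σp_3ᵢ² = 0.1990² + 0.0597² + 0.0796² + 0.2388² + 0.1692² + 0.1940² + 0.0597² = 0.039601 + 0.003564 + 0.006336 + 0.057025 + 0.028629 + 0.037636 + 0.003564 = 0.176355
B_3 = 1 / 0.176355 = 5.6704
Highest B → broadest niche (most generalist): species 3 (B = 5.67).

species 3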